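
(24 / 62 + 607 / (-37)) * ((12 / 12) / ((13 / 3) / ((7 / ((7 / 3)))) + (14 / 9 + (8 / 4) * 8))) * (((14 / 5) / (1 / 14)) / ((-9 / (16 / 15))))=3032512 / 774225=3.92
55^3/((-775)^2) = 1331/4805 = 0.28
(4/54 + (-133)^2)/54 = 477605/1458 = 327.58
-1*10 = -10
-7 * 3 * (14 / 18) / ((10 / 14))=-343 / 15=-22.87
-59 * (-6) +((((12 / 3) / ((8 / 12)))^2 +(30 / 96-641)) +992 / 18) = -195.58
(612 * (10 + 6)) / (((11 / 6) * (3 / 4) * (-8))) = -890.18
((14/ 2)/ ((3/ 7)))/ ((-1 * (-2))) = 49/ 6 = 8.17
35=35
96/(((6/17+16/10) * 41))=4080/3403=1.20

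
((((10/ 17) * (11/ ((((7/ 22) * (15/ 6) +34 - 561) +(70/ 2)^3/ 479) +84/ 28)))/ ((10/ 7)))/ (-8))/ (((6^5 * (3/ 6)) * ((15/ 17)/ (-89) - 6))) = -5158351/ 92329005832416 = -0.00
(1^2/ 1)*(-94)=-94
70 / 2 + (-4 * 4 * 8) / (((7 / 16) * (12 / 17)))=-7969 / 21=-379.48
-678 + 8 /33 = -22366 /33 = -677.76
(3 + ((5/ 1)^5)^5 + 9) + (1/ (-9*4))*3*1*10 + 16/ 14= 12516975402832031767/ 42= 298023223876953137.31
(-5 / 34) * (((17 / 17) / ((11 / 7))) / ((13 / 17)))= -35 / 286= -0.12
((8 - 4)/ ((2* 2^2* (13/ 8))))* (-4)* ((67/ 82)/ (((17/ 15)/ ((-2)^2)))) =-32160/ 9061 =-3.55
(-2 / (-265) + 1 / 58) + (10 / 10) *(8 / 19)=130199 / 292030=0.45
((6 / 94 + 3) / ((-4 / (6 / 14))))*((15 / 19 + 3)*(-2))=2.49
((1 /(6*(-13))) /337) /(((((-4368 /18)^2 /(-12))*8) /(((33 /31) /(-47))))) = -297 /13531799520512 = -0.00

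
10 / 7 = 1.43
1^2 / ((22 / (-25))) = -25 / 22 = -1.14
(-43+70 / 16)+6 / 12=-305 / 8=-38.12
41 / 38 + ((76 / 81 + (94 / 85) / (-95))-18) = -20923103 / 1308150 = -15.99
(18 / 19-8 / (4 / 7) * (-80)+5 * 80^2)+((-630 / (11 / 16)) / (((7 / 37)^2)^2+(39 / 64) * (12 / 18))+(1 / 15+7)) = 31547383394588 / 1021630665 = 30879.44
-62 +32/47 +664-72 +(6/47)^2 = 1172310/2209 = 530.70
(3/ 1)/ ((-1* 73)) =-0.04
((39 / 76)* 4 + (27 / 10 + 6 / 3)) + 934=178743 / 190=940.75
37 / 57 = 0.65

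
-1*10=-10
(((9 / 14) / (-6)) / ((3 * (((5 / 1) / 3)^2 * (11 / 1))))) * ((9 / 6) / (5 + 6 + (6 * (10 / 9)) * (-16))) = 0.00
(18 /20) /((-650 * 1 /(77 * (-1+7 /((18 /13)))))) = -5621 /13000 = -0.43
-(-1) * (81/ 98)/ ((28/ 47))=3807/ 2744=1.39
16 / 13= 1.23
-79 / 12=-6.58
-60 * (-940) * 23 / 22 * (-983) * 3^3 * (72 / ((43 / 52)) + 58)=-107384004838800 / 473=-227027494373.78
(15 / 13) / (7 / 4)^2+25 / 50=0.88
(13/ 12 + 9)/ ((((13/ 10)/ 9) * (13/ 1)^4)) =1815/ 742586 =0.00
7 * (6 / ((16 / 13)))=273 / 8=34.12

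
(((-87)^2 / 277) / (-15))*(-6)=15138 / 1385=10.93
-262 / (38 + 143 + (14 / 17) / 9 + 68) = -1.05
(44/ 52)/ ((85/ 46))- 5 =-4.54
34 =34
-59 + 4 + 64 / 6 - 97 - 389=-1591 / 3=-530.33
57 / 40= 1.42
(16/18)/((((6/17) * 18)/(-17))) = -578/243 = -2.38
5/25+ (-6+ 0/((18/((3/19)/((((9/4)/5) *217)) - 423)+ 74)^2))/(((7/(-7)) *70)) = 2/7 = 0.29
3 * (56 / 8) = 21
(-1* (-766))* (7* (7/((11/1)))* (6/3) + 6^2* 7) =2198420/11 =199856.36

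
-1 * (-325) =325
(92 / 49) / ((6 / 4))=184 / 147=1.25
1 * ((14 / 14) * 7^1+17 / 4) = 45 / 4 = 11.25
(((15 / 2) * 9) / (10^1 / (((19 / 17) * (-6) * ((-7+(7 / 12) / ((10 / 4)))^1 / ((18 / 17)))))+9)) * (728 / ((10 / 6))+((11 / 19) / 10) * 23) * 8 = 33797470 / 1319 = 25623.56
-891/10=-89.10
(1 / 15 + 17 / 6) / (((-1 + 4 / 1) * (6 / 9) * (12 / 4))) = 29 / 60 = 0.48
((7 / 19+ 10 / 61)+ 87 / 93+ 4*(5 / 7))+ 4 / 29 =32550646 / 7293587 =4.46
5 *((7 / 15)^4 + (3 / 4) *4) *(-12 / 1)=-617104 / 3375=-182.85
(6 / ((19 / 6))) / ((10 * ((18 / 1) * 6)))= 1 / 570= 0.00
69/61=1.13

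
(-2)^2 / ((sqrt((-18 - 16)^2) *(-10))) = -1 / 85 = -0.01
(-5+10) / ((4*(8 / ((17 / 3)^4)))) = 417605 / 2592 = 161.11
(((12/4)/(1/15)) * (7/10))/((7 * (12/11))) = 33/8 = 4.12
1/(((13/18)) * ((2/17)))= 153/13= 11.77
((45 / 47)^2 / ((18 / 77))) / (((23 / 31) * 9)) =59675 / 101614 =0.59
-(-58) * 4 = 232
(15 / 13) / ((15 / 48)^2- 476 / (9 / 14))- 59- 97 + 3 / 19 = -65660437827 / 421322473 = -155.84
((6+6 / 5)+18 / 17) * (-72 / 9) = -5616 / 85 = -66.07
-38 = -38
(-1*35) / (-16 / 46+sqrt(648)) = -166635*sqrt(2) / 171364 - 805 / 42841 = -1.39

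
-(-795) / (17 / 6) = 4770 / 17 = 280.59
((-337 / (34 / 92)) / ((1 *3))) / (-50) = 7751 / 1275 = 6.08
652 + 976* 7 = 7484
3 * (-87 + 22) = -195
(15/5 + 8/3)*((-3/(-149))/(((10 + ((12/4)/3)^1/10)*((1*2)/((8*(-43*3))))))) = -87720/15049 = -5.83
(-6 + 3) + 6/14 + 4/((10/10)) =10/7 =1.43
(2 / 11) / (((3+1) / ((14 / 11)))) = 7 / 121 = 0.06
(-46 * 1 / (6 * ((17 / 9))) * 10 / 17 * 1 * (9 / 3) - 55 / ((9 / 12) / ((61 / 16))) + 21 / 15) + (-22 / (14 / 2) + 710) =421.51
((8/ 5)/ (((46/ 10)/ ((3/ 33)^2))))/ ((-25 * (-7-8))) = 8/ 1043625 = 0.00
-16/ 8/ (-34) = 1/ 17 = 0.06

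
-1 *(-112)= 112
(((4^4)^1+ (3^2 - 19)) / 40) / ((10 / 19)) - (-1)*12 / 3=3137 / 200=15.68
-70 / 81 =-0.86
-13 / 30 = -0.43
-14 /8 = -7 /4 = -1.75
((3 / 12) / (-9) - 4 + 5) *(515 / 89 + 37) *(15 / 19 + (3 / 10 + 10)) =7020524 / 15219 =461.30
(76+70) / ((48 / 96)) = 292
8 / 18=4 / 9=0.44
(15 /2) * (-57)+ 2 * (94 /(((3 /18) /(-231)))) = -521991 /2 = -260995.50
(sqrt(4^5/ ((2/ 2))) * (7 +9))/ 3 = 512/ 3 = 170.67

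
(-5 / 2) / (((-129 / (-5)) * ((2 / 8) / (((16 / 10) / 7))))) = -80 / 903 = -0.09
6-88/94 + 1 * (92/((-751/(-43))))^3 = 3010632311090/19907543297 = 151.23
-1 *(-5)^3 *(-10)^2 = 12500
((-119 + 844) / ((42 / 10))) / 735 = 725 / 3087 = 0.23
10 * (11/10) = 11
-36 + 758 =722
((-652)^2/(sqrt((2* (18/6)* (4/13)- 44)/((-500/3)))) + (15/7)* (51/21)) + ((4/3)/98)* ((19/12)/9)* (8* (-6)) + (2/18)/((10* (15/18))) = 168766/33075 + 2125520* sqrt(26715)/411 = 845285.82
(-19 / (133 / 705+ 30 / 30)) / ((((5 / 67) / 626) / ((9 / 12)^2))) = -505631781 / 6704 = -75422.40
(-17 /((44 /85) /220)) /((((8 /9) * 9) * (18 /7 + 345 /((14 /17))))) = -7225 /3372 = -2.14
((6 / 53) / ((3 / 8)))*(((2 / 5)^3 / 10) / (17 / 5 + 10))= 64 / 443875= 0.00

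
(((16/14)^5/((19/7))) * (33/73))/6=180224/3330187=0.05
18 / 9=2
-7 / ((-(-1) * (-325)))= 7 / 325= 0.02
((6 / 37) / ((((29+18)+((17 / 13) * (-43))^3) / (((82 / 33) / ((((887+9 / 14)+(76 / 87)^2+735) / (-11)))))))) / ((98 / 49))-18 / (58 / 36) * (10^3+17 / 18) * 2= -134349621678521181543795 / 6006887058331409486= -22365.93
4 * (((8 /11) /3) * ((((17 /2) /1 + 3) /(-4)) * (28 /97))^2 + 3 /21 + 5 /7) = 8903504 /2173479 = 4.10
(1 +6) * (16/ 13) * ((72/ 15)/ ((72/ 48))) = 1792/ 65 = 27.57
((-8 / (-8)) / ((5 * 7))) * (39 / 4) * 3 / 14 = 117 / 1960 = 0.06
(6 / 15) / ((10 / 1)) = 1 / 25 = 0.04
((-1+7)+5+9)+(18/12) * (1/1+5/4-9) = 79/8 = 9.88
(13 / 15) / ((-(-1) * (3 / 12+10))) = 52 / 615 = 0.08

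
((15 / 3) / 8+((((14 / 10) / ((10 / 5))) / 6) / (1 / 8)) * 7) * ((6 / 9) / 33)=859 / 5940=0.14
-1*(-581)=581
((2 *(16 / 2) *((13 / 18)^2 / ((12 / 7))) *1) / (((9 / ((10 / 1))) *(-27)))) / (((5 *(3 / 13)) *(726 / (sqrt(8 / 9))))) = -30758 *sqrt(2) / 192913083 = -0.00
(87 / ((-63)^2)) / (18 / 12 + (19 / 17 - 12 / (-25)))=0.01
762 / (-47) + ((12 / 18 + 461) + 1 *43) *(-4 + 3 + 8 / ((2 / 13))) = 1208924 / 47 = 25721.79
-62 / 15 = -4.13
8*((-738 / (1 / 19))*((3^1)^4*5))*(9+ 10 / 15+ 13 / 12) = -488386260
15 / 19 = 0.79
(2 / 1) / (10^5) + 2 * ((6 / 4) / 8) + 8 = 8.38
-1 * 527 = -527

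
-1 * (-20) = 20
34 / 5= 6.80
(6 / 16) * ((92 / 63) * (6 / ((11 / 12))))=276 / 77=3.58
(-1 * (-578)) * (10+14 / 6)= 21386 / 3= 7128.67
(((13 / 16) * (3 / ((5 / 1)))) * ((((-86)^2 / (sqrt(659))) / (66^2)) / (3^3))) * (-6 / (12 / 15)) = -24037 * sqrt(659) / 68894496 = -0.01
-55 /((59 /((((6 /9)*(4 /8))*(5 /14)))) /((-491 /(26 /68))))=2295425 /16107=142.51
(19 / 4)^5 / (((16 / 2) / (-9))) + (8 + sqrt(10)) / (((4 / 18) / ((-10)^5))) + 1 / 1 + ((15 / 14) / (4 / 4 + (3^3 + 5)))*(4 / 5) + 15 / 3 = -5025739.24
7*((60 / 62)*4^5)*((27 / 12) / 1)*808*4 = 1563770880 / 31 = 50444221.94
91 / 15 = 6.07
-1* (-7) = 7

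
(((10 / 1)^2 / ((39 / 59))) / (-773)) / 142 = -2950 / 2140437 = -0.00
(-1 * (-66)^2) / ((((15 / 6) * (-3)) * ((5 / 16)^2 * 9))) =247808 / 375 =660.82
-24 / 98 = -12 / 49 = -0.24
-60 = -60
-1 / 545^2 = -1 / 297025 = -0.00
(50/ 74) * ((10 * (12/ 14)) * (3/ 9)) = 500/ 259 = 1.93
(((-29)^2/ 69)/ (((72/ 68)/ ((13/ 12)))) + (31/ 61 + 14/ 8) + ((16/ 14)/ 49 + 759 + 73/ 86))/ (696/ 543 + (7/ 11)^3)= 2502245295748815661/ 4973049840969000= 503.16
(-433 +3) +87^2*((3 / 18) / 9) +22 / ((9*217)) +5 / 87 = -289.76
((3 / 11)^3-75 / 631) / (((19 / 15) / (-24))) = 29803680 / 15957359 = 1.87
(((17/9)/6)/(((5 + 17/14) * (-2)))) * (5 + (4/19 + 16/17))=-13909/89262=-0.16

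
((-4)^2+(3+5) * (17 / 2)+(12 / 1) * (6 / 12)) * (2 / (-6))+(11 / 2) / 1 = -24.50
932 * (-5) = -4660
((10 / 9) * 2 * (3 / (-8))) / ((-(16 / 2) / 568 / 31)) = 1834.17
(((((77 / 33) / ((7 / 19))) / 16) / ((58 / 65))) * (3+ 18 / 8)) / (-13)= -665 / 3712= -0.18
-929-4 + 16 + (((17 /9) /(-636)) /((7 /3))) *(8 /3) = -9185623 /10017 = -917.00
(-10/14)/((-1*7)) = 5/49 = 0.10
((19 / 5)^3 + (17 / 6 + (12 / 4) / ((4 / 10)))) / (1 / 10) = 48904 / 75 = 652.05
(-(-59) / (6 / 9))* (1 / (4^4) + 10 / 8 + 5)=283377 / 512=553.47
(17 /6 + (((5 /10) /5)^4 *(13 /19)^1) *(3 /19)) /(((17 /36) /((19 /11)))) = 92055351 /8882500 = 10.36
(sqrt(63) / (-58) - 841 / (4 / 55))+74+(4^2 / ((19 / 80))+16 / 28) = -6076403 / 532 - 3 * sqrt(7) / 58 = -11421.95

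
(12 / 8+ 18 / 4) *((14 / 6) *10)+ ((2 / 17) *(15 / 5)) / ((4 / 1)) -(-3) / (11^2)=576425 / 4114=140.11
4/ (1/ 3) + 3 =15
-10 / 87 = -0.11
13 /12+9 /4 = 3.33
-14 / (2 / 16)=-112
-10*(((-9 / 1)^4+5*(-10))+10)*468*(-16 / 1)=488292480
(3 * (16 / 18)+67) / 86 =209 / 258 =0.81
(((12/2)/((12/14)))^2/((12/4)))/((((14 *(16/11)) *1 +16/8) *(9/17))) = 9163/6642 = 1.38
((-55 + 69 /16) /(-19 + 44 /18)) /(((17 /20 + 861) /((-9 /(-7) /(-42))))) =-0.00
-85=-85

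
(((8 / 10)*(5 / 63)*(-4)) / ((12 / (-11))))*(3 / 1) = 44 / 63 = 0.70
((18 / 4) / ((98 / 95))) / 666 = 95 / 14504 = 0.01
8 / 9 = 0.89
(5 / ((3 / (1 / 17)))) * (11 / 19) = 55 / 969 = 0.06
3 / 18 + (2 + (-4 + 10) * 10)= 373 / 6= 62.17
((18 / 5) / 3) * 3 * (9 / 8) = 81 / 20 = 4.05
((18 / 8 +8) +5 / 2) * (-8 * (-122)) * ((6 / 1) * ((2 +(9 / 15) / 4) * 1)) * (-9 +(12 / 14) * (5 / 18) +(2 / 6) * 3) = -43609998 / 35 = -1245999.94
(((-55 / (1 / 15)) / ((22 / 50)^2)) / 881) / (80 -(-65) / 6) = -56250 / 1056319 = -0.05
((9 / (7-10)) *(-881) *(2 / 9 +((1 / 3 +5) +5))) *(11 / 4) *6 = 920645 / 2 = 460322.50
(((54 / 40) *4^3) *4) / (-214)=-864 / 535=-1.61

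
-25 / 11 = -2.27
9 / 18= 1 / 2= 0.50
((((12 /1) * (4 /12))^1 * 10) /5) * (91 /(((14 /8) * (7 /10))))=4160 /7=594.29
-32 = -32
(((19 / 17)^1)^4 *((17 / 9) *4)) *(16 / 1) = 8340544 / 44217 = 188.63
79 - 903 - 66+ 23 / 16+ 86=-12841 / 16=-802.56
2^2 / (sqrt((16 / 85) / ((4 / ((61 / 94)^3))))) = 188* sqrt(487390) / 3721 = 35.27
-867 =-867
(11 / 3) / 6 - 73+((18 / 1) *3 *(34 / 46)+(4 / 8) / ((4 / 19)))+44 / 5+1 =-168091 / 8280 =-20.30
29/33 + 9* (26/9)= 887/33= 26.88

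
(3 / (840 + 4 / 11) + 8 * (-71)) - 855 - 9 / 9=-13163423 / 9244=-1424.00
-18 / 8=-9 / 4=-2.25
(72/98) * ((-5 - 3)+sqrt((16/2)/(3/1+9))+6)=-72/49+12 * sqrt(6)/49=-0.87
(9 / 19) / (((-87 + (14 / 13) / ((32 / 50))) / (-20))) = 18720 / 168587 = 0.11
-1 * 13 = -13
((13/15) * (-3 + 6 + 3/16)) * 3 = 663/80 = 8.29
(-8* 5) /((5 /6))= -48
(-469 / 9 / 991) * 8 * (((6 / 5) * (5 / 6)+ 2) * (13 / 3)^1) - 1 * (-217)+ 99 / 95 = 180114446 / 847305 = 212.57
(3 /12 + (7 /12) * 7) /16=13 /48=0.27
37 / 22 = 1.68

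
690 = 690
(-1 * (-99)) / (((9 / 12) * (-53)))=-132 / 53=-2.49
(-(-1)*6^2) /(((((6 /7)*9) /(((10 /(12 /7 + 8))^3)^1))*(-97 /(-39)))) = 3901625 /1906244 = 2.05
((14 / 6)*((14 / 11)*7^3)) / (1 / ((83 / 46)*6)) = 11027.52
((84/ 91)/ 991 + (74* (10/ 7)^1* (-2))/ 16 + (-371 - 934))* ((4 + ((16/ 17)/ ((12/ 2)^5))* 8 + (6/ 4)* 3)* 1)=-16698764355295/ 1490150844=-11206.09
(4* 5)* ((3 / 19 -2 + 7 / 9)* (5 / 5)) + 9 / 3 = -3127 / 171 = -18.29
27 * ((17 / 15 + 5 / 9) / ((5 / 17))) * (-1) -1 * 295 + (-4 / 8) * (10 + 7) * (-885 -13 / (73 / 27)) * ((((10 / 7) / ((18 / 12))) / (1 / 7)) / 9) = 84629093 / 16425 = 5152.46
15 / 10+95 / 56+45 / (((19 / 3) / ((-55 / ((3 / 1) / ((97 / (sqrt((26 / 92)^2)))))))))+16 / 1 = -618167675 / 13832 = -44691.13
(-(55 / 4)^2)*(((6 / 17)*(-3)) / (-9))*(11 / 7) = -33275 / 952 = -34.95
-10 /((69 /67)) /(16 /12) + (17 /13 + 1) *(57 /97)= -343775 /58006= -5.93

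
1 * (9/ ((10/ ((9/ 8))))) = 81/ 80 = 1.01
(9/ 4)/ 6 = 3/ 8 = 0.38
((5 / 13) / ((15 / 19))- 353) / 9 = -13748 / 351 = -39.17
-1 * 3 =-3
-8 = -8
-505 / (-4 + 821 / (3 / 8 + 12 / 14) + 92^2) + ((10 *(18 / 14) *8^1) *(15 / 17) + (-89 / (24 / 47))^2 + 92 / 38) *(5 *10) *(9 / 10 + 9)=343600503471378815 / 22780606016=15083027.34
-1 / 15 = -0.07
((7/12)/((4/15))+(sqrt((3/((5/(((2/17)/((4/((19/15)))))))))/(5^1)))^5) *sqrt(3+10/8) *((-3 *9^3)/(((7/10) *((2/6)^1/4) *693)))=-18225 *sqrt(17)/308- 263169 *sqrt(190)/24339218750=-243.97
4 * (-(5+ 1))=-24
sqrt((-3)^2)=3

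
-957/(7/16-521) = 15312/8329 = 1.84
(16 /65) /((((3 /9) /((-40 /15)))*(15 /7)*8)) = -112 /975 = -0.11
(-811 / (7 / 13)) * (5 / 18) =-52715 / 126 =-418.37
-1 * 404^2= -163216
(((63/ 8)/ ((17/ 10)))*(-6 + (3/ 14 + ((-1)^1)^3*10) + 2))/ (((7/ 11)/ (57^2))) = -310393215/ 952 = -326043.29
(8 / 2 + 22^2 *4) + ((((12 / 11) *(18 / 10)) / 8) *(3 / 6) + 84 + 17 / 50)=2226909 / 1100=2024.46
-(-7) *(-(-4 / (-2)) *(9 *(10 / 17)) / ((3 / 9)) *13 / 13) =-3780 / 17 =-222.35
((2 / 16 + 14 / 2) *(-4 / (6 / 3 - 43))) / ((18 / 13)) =247 / 492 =0.50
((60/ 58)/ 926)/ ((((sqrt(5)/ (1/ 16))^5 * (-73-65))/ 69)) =-3 * sqrt(5)/ 703961497600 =-0.00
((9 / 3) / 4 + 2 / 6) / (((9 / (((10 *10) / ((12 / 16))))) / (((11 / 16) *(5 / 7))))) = 17875 / 2268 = 7.88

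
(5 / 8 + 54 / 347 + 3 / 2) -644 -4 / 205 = -641.74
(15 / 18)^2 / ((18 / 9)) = 25 / 72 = 0.35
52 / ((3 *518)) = 26 / 777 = 0.03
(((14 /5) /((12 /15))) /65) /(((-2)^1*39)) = -7 /10140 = -0.00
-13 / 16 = -0.81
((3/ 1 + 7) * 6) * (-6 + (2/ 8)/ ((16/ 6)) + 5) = -435/ 8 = -54.38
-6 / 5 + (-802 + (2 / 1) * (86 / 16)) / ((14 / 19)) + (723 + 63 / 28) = -97941 / 280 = -349.79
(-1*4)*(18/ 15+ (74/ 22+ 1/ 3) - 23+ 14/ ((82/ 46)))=277348/ 6765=41.00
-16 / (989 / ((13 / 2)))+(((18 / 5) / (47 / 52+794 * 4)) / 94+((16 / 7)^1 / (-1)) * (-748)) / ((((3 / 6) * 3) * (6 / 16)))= 7351874904455624 / 2418867711855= 3039.39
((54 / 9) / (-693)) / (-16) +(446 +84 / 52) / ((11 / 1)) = 977605 / 24024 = 40.69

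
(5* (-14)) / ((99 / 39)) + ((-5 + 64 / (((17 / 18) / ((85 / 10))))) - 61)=15920 / 33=482.42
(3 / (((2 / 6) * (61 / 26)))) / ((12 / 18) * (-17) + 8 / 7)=-2457 / 6527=-0.38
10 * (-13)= -130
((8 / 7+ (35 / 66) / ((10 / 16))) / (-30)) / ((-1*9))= 46 / 6237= 0.01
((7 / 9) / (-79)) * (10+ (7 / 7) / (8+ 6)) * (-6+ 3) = 47 / 158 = 0.30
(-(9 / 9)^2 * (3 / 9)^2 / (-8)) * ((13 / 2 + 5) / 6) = 23 / 864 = 0.03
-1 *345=-345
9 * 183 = 1647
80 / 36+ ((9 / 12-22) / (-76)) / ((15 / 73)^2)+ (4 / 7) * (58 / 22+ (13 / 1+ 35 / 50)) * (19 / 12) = 8295223 / 351120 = 23.63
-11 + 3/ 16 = -173/ 16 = -10.81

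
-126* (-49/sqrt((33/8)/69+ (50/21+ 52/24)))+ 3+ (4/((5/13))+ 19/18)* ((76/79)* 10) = 2989.53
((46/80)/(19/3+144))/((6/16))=23/2255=0.01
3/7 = 0.43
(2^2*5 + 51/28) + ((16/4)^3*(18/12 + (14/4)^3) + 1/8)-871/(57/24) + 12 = 2667671/1064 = 2507.21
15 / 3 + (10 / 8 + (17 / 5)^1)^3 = 844357 / 8000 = 105.54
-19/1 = -19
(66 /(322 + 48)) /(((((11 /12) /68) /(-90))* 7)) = -44064 /259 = -170.13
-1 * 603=-603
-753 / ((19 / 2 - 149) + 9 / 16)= 4016 / 741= 5.42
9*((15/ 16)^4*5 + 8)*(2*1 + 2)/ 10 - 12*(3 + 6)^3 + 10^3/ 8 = -1405795603/ 163840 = -8580.30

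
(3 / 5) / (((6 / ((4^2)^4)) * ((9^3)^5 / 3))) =32768 / 343151886824415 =0.00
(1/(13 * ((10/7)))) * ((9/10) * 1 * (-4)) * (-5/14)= 9/130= 0.07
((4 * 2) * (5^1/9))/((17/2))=80/153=0.52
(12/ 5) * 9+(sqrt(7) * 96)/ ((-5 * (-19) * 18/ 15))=16 * sqrt(7)/ 19+108/ 5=23.83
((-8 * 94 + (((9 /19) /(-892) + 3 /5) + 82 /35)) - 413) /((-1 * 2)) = 689309371 /1186360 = 581.03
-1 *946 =-946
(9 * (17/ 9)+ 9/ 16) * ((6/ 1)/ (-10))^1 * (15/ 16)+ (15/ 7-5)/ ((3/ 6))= -27943/ 1792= -15.59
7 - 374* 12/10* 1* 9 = -20161/5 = -4032.20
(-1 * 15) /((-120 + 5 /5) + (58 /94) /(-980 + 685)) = 69325 /549988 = 0.13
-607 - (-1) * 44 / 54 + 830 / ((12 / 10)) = 2308 / 27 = 85.48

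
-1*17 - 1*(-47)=30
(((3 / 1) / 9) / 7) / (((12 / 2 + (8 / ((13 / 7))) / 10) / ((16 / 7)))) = 520 / 30723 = 0.02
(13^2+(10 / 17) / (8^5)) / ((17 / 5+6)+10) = 235356185 / 27017216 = 8.71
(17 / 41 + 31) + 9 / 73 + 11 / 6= 599281 / 17958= 33.37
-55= -55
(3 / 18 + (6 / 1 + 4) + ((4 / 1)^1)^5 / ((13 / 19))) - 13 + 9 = 117217 / 78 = 1502.78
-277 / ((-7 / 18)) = 712.29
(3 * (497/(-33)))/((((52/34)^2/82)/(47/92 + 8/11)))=-7378858109/3762616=-1961.10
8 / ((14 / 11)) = 44 / 7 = 6.29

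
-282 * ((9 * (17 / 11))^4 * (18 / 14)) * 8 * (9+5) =-22252423858848 / 14641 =-1519870491.01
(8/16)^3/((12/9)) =3/32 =0.09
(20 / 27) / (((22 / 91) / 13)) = 11830 / 297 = 39.83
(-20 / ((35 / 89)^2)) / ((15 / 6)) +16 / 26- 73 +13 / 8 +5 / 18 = -140126923 / 1146600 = -122.21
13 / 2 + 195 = 403 / 2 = 201.50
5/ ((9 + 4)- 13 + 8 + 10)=5/ 18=0.28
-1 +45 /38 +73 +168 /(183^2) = 31046431 /424194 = 73.19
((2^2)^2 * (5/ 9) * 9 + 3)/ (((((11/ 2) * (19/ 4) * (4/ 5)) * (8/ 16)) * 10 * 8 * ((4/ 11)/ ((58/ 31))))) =2407/ 4712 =0.51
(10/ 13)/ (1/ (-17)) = -170/ 13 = -13.08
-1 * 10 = -10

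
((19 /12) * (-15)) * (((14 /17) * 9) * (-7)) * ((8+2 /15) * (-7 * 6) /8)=-3577833 /68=-52615.19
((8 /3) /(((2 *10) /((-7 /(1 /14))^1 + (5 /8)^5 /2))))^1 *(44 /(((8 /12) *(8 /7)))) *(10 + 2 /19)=-7621.72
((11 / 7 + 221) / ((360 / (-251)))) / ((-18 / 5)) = 195529 / 4536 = 43.11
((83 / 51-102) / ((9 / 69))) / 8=-96.19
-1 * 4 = -4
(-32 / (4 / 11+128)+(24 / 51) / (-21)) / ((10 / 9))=-10272 / 42007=-0.24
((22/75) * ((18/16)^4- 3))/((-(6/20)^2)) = 20999/4608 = 4.56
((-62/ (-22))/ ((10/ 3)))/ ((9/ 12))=62/ 55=1.13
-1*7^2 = -49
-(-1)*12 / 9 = 4 / 3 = 1.33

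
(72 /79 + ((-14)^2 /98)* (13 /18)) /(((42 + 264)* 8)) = 0.00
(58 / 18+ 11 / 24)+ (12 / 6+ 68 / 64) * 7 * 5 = 15965 / 144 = 110.87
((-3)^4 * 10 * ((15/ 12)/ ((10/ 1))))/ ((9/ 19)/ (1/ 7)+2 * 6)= 2565/ 388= 6.61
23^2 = 529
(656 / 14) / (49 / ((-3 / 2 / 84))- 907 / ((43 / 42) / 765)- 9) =-14104 / 204822023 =-0.00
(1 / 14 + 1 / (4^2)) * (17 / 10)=51 / 224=0.23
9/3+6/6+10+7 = 21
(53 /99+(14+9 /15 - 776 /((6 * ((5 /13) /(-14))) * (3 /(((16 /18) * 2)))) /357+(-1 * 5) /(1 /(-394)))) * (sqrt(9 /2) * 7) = 1584828581 * sqrt(2) /75735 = 29593.80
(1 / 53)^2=1 / 2809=0.00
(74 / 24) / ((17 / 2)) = 0.36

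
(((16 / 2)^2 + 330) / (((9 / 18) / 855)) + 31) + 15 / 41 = 27624626 / 41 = 673771.37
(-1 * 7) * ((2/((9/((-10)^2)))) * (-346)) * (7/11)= 3390800/99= 34250.51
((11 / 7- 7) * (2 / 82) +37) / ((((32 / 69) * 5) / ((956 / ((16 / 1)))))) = 174491271 / 183680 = 949.97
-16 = -16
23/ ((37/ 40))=920/ 37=24.86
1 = 1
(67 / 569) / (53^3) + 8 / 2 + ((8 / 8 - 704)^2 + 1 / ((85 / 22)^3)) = 25710518357337649924 / 52023150858625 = 494213.02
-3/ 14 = -0.21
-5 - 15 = -20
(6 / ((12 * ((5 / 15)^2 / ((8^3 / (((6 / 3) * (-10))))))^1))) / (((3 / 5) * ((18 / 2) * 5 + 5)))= -96 / 25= -3.84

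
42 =42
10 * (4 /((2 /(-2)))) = -40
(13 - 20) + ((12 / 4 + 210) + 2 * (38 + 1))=284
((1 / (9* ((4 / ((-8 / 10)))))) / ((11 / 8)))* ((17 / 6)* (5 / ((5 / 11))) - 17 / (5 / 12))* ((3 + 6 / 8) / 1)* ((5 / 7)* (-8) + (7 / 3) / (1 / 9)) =8.92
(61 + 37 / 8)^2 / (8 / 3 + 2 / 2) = 826875 / 704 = 1174.54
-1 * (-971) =971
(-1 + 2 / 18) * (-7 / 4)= 14 / 9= 1.56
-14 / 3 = -4.67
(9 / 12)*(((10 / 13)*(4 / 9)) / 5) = 2 / 39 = 0.05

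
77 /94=0.82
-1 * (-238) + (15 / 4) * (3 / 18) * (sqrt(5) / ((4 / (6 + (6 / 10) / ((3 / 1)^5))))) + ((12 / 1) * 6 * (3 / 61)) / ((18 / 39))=2431 * sqrt(5) / 2592 + 14986 / 61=247.77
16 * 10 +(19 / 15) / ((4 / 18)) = 1657 / 10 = 165.70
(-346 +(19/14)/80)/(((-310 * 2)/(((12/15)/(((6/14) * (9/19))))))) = 2454173/1116000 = 2.20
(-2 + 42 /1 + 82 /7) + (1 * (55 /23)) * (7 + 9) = 14486 /161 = 89.98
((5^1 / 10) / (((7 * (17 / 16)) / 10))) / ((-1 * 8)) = -10 / 119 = -0.08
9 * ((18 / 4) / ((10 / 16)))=324 / 5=64.80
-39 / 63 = -0.62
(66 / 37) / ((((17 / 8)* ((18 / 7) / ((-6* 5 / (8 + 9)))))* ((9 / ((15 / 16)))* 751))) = -1925 / 24091329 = -0.00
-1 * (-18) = 18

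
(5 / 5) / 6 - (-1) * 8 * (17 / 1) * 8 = 6529 / 6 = 1088.17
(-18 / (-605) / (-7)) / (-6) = 3 / 4235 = 0.00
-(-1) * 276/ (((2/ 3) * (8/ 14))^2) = 30429/ 16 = 1901.81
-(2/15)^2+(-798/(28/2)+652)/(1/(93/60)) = 830009/900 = 922.23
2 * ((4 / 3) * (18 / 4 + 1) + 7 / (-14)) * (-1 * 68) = -2788 / 3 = -929.33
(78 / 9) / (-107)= -26 / 321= -0.08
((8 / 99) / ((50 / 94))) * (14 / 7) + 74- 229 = -382873 / 2475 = -154.70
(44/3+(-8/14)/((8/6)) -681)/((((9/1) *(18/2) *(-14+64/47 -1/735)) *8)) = 11516645/141470388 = 0.08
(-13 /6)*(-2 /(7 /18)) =78 /7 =11.14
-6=-6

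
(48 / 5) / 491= 0.02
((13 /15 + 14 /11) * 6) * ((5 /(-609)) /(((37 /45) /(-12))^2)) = -68623200 /3056977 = -22.45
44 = 44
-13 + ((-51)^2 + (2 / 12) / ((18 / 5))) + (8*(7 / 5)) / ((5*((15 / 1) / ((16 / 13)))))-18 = 451075381 / 175500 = 2570.23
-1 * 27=-27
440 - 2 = 438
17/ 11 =1.55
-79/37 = -2.14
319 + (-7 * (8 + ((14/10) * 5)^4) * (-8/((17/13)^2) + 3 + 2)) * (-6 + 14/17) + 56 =139849167/4913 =28465.13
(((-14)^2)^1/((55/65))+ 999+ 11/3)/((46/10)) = 203660/759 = 268.33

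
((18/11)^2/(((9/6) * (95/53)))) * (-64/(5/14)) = -10257408/57475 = -178.47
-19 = -19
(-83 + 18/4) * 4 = -314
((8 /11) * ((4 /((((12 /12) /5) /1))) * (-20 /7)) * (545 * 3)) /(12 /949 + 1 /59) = -292944912000 /127589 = -2296004.45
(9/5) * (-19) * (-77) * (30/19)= 4158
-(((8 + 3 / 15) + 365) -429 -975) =5154 / 5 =1030.80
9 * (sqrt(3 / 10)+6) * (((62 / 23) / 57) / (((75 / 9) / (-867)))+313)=30291939 * sqrt(30) / 109250+181751634 / 10925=18154.99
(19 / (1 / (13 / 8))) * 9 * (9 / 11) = 20007 / 88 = 227.35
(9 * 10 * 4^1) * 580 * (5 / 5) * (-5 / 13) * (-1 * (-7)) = -7308000 / 13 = -562153.85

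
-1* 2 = -2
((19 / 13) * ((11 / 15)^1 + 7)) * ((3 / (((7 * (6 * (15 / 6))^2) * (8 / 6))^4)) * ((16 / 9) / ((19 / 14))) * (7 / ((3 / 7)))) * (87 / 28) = 841 / 7255828125000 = 0.00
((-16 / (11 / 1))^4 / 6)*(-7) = -229376 / 43923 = -5.22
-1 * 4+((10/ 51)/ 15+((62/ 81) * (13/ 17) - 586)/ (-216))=-94931/ 74358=-1.28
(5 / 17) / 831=0.00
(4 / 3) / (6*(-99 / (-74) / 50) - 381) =-7400 / 2113659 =-0.00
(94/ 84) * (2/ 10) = 47/ 210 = 0.22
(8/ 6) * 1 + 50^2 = 7504/ 3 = 2501.33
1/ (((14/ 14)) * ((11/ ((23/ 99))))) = 23/ 1089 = 0.02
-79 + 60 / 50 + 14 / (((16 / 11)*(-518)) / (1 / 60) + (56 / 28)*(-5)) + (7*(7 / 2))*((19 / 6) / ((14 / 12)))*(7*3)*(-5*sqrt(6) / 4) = -4353.69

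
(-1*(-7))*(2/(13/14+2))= 196/41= 4.78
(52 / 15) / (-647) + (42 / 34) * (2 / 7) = 57346 / 164985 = 0.35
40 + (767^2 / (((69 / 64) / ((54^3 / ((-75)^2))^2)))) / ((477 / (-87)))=-37136716959355016 / 476171875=-77990152.10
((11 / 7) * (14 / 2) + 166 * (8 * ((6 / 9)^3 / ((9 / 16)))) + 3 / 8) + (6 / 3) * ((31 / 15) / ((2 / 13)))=7171069 / 9720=737.76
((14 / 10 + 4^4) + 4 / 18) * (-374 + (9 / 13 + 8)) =-18351719 / 195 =-94111.38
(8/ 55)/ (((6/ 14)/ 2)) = 112/ 165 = 0.68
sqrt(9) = 3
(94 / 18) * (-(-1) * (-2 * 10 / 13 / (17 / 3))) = -940 / 663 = -1.42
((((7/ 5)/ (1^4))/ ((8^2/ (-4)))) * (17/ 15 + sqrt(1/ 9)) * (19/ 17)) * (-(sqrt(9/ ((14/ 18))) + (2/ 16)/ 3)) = 1463/ 244800 + 627 * sqrt(7)/ 3400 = 0.49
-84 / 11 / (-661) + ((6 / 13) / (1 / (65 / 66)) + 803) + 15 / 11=5851917 / 7271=804.83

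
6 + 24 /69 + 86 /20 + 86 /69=8207 /690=11.89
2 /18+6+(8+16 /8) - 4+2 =127 /9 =14.11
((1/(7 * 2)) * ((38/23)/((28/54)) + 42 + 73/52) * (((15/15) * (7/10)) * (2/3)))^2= 152141342809/63081345600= 2.41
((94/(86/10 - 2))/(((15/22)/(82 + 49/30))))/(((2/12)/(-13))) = -6131996/45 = -136266.58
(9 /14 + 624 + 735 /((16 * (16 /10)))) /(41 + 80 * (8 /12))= 1756215 /253568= 6.93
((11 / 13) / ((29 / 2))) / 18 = 11 / 3393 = 0.00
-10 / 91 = -0.11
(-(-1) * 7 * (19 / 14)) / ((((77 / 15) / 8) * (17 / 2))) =2280 / 1309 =1.74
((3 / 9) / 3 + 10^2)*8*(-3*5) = -36040 / 3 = -12013.33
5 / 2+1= 7 / 2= 3.50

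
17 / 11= 1.55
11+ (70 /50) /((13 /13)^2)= 62 /5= 12.40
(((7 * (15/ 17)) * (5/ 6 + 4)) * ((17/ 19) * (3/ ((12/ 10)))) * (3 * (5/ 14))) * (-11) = -119625/ 152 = -787.01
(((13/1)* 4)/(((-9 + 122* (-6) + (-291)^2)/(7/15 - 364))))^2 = 5025250321/99083300625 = 0.05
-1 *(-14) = 14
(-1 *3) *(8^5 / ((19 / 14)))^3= -289637751035265024 / 6859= -42227402104572.83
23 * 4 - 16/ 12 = 90.67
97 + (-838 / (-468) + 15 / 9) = 23507 / 234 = 100.46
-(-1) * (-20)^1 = -20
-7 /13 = -0.54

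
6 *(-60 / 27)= -40 / 3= -13.33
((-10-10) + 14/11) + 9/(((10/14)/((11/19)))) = -11947/1045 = -11.43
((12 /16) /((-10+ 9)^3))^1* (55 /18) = -55 /24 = -2.29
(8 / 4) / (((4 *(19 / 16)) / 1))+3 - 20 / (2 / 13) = -2405 / 19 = -126.58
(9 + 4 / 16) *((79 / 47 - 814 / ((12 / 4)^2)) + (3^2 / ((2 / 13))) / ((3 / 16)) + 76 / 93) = 108706555 / 52452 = 2072.50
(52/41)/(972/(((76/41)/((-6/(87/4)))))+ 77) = -28652/1528357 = -0.02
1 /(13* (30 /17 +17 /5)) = 85 /5707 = 0.01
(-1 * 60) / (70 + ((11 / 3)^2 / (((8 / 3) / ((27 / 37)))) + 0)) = -17760 / 21809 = -0.81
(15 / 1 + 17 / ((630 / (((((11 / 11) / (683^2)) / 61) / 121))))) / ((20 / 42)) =32537817670067 / 1032946592700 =31.50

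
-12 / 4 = -3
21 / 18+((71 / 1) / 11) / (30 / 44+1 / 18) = 9.92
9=9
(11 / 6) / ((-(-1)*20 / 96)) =44 / 5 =8.80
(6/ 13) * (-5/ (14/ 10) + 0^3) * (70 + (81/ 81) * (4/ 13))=-137100/ 1183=-115.89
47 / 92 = 0.51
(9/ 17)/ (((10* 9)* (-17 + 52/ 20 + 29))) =1/ 2482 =0.00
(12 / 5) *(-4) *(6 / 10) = -144 / 25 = -5.76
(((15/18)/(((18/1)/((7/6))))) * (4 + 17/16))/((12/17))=595/1536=0.39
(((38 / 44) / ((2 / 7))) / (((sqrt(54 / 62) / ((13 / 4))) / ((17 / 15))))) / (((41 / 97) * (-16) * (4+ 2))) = -2851121 * sqrt(93) / 93519360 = -0.29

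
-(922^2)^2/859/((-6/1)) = 361321403528/2577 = 140210090.62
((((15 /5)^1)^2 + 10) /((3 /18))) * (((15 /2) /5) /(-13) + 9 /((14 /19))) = 125514 /91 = 1379.27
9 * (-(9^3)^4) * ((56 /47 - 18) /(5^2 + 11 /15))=15060555032849325 /9071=1660297104271.78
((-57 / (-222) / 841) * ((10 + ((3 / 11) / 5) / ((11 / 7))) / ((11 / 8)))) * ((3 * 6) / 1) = 8305128 / 207083635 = 0.04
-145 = -145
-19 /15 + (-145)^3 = -45729394 /15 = -3048626.27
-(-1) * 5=5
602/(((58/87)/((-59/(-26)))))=53277/26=2049.12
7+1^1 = 8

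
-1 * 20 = -20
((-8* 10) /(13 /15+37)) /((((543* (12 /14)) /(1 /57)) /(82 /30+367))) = -194110 /6592563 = -0.03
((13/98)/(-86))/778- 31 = -203266517/6556984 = -31.00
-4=-4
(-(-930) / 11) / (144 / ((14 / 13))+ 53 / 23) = 149730 / 240889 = 0.62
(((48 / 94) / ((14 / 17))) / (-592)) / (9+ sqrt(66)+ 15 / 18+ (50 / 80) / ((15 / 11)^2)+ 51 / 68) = -1061370 / 4940205109+ 97200*sqrt(66) / 4940205109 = -0.00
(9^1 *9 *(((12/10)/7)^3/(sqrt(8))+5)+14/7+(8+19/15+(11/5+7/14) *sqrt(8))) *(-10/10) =-6244/15- 235899 *sqrt(2)/42875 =-424.05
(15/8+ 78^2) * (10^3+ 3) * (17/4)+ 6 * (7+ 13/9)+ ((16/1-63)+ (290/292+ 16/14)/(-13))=16544301468925/637728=25942567.16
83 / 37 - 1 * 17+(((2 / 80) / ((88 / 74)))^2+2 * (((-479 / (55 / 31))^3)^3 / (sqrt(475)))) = -70194787057819666320468741284830647298 * sqrt(19) / 437509825478515625 - 1691238947 / 114611200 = -699348826769189348714.52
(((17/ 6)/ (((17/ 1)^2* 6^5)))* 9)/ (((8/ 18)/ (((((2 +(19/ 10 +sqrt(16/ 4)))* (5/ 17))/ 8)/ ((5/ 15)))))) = 0.00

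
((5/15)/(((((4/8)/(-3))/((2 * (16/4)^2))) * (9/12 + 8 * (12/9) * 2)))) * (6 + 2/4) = -4992/265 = -18.84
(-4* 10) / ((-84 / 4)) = 40 / 21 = 1.90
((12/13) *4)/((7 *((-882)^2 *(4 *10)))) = 1/58992570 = 0.00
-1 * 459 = -459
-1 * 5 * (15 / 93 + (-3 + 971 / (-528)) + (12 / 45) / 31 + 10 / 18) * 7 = 7069741 / 49104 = 143.97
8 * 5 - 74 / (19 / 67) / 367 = 273962 / 6973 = 39.29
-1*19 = -19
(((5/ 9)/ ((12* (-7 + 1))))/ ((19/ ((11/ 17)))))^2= 3025/ 43808164416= 0.00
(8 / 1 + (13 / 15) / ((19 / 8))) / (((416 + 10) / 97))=115624 / 60705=1.90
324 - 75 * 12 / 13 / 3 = 3912 / 13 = 300.92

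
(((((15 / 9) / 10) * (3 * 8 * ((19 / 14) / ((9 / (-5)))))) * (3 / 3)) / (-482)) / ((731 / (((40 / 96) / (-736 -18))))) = -475 / 100421698104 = -0.00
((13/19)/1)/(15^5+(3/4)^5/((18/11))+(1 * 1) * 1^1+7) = 26624/29549116939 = 0.00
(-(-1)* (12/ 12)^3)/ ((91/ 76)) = 76/ 91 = 0.84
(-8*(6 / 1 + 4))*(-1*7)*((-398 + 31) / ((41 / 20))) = -4110400 / 41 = -100253.66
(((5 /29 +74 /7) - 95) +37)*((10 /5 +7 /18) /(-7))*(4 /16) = 412499 /102312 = 4.03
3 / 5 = 0.60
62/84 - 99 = -4127/42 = -98.26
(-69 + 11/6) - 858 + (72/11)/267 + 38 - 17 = -5310931/5874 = -904.14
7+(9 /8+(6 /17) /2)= 1129 /136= 8.30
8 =8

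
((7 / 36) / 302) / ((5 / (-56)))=-49 / 6795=-0.01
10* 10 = 100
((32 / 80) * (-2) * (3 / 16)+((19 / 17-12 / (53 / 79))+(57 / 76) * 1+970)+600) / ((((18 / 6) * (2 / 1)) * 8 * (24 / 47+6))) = 13708349 / 2757060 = 4.97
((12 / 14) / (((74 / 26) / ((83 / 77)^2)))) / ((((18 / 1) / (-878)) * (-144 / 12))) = 39315523 / 27640998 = 1.42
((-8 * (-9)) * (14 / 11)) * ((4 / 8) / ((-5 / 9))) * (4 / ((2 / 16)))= -145152 / 55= -2639.13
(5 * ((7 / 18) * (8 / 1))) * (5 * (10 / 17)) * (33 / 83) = 77000 / 4233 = 18.19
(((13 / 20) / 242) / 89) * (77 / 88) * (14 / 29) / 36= 637 / 1798853760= 0.00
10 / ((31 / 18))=180 / 31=5.81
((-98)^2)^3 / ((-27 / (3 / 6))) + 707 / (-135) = -738201984289 / 45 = -16404488539.76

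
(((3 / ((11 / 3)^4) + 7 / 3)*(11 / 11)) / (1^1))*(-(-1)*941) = 97126256 / 43923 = 2211.28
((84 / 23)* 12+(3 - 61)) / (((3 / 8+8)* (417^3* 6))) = -0.00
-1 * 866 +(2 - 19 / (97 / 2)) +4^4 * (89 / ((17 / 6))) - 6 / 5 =59164636 / 8245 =7175.82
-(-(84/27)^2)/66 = 392/2673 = 0.15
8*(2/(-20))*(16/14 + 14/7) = -88/35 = -2.51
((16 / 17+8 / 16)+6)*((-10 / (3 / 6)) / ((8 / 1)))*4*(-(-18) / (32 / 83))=-944955 / 272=-3474.10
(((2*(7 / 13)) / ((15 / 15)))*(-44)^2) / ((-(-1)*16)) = 1694 / 13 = 130.31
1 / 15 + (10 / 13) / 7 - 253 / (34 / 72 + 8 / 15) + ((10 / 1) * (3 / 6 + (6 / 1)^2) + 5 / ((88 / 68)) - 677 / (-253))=120.11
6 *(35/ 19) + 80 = 1730/ 19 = 91.05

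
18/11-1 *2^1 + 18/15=46/55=0.84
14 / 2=7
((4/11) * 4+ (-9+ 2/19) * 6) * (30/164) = -81375/8569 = -9.50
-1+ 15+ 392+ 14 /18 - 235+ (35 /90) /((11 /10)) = 17041 /99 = 172.13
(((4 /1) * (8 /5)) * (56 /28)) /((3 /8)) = 512 /15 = 34.13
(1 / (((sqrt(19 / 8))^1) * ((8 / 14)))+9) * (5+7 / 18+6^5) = 980455 * sqrt(38) / 684+140065 / 2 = 78868.66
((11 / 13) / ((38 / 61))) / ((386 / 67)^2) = 3012119 / 73604024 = 0.04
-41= -41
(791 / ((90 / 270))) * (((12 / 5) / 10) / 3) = 4746 / 25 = 189.84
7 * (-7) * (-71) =3479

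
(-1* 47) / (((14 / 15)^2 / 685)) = -7243875 / 196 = -36958.55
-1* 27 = -27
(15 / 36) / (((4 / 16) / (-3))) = -5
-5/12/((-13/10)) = 25/78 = 0.32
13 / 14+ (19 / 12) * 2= 86 / 21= 4.10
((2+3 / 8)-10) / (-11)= 61 / 88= 0.69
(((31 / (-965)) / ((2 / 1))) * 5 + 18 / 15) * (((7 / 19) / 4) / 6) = 15127 / 880080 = 0.02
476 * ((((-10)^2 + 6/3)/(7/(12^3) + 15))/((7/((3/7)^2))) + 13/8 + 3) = 5809409813/2540846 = 2286.41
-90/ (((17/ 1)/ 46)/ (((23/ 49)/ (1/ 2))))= -228.62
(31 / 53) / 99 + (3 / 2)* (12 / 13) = 94849 / 68211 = 1.39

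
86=86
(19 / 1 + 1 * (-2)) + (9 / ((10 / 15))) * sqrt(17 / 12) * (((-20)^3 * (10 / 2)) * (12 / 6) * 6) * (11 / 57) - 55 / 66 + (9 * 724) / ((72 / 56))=30505 / 6 - 3960000 * sqrt(51) / 19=-1483339.86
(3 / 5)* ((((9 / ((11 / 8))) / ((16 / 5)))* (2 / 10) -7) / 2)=-87 / 44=-1.98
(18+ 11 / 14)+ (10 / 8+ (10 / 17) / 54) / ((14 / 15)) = 172531 / 8568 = 20.14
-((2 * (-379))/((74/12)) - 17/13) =59753/481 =124.23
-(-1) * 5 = 5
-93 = -93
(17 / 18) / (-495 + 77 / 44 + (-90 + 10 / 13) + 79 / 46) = -10166 / 6251337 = -0.00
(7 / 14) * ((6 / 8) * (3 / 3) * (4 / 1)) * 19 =57 / 2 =28.50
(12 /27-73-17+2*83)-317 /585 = 14801 /195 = 75.90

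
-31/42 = -0.74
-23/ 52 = -0.44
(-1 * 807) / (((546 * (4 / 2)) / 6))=-807 / 182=-4.43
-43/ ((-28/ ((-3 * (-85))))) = 10965/ 28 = 391.61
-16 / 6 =-8 / 3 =-2.67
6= 6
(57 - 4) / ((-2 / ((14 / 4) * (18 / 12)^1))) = -1113 / 8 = -139.12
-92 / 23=-4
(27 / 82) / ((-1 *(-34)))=27 / 2788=0.01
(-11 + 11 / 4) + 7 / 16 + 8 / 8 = -109 / 16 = -6.81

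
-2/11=-0.18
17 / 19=0.89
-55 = -55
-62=-62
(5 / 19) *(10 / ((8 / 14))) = 175 / 38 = 4.61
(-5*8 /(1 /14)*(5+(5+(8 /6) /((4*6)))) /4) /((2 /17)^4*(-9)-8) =529105535 /3007404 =175.93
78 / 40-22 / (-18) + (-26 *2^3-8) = -38309 / 180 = -212.83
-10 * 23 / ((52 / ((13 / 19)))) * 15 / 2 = -1725 / 76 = -22.70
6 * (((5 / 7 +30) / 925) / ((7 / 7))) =258 / 1295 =0.20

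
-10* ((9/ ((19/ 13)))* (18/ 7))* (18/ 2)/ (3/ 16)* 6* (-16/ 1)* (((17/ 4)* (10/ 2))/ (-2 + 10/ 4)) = 4124390400/ 133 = 31010454.14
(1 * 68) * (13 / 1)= 884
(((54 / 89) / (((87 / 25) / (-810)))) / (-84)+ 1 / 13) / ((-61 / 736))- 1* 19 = -576140801 / 14327131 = -40.21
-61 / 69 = -0.88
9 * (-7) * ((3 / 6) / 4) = -63 / 8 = -7.88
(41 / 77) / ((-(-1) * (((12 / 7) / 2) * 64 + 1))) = 41 / 4301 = 0.01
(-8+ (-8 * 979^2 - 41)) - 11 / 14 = -107346089 / 14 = -7667577.79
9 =9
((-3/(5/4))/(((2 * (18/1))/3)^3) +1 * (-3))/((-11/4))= 2161/1980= 1.09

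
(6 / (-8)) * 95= -285 / 4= -71.25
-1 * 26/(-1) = 26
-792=-792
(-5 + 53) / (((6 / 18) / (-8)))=-1152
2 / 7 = 0.29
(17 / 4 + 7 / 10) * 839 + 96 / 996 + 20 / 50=6894887 / 1660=4153.55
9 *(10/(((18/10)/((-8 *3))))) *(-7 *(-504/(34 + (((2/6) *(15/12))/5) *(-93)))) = -161280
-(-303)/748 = 303/748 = 0.41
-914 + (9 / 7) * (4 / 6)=-6392 / 7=-913.14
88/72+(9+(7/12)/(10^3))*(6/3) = 346021/18000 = 19.22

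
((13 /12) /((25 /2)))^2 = 169 /22500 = 0.01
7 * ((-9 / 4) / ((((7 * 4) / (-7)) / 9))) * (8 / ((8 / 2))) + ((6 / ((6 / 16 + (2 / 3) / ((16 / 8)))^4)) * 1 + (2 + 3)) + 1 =67290663 / 668168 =100.71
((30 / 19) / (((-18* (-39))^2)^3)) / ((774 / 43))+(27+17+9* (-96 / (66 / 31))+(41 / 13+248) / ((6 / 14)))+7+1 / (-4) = 17330943513734176991239 / 75039548725579508928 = 230.96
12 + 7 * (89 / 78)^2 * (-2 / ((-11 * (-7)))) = 393623 / 33462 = 11.76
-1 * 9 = -9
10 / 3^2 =10 / 9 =1.11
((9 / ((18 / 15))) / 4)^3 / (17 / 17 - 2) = -3375 / 512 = -6.59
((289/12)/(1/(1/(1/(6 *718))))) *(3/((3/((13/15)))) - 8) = -11101357/15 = -740090.47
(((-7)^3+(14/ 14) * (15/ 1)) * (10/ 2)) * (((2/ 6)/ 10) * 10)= -546.67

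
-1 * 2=-2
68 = 68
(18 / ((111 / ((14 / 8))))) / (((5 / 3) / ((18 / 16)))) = 567 / 2960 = 0.19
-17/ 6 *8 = -68/ 3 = -22.67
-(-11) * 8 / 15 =88 / 15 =5.87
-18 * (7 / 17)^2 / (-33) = 294 / 3179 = 0.09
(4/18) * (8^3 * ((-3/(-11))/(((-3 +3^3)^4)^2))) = 1/3547348992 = 0.00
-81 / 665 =-0.12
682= 682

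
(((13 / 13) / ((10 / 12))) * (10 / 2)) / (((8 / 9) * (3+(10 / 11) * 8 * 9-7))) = 297 / 2704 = 0.11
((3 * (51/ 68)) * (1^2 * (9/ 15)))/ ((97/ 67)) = 1809/ 1940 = 0.93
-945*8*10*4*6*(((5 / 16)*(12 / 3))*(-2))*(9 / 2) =20412000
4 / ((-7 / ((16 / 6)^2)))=-256 / 63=-4.06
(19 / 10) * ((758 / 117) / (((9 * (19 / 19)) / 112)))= 806512 / 5265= 153.18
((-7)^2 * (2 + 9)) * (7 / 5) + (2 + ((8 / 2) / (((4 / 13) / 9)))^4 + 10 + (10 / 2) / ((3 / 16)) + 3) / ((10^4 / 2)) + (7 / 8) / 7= 573487163 / 15000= 38232.48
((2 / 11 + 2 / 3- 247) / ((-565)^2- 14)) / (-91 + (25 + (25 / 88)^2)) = 5718592 / 488851536207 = 0.00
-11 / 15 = -0.73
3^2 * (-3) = -27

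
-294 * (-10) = 2940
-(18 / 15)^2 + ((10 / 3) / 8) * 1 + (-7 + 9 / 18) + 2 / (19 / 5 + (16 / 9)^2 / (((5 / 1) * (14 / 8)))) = -24924829 / 3539100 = -7.04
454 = 454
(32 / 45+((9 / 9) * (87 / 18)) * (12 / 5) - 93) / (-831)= 3631 / 37395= 0.10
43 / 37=1.16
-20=-20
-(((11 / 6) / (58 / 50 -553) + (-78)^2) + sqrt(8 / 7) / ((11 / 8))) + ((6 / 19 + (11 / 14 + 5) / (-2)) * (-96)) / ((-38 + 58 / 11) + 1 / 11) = -24075774854567 / 3952305672 -16 * sqrt(14) / 77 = -6092.35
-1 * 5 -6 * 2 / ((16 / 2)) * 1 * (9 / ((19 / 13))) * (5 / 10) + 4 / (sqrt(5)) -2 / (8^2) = -5867 / 608 + 4 * sqrt(5) / 5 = -7.86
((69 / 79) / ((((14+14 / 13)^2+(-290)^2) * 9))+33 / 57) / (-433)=-37153254665 / 27787201685484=-0.00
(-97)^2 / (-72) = -130.68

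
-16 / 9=-1.78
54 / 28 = 1.93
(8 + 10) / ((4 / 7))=63 / 2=31.50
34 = 34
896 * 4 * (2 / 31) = 7168 / 31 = 231.23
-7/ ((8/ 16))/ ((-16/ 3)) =21/ 8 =2.62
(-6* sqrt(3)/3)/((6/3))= -1.73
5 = 5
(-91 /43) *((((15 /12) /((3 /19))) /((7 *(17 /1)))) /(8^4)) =-1235 /35930112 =-0.00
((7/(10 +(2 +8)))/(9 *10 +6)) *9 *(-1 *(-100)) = 105/32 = 3.28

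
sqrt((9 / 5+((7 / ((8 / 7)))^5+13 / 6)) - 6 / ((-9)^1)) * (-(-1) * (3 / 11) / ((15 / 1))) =sqrt(127182183330) / 211200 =1.69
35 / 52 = 0.67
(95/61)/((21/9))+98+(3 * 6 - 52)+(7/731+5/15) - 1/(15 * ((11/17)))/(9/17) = 30043616842/463523445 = 64.82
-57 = -57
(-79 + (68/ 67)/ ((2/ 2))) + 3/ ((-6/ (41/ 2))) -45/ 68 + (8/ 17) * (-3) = -205723/ 2278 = -90.31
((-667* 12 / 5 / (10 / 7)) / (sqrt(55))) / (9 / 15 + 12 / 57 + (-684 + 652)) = 532266* sqrt(55) / 814825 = 4.84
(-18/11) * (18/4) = -81/11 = -7.36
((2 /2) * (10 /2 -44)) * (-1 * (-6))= -234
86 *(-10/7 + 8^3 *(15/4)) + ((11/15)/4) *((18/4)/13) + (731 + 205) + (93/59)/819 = 106907447407/644280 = 165933.21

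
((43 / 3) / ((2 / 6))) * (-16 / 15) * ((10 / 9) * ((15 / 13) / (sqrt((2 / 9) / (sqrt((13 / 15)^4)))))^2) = -688 / 3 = -229.33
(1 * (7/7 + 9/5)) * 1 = 14/5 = 2.80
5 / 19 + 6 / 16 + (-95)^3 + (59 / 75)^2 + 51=-733010945263 / 855000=-857322.74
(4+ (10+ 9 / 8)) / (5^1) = 121 / 40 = 3.02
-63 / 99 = -7 / 11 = -0.64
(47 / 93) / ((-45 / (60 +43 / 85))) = -241721 / 355725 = -0.68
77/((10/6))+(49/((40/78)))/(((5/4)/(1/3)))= 1792/25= 71.68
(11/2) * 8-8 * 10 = -36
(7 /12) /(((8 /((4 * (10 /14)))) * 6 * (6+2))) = 5 /1152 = 0.00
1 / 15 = 0.07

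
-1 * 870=-870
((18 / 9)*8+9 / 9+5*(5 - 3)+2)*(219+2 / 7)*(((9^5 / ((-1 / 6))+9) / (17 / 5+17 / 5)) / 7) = -78854983875 / 1666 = -47331923.09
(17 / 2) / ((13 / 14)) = 119 / 13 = 9.15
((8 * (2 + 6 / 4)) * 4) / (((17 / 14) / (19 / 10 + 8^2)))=6078.31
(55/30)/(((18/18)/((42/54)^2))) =539/486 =1.11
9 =9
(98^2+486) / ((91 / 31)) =312790 / 91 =3437.25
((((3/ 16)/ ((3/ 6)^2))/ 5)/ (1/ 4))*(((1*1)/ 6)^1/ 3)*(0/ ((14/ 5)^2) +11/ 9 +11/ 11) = 2/ 27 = 0.07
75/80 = 15/16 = 0.94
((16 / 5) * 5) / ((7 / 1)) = 2.29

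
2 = 2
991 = 991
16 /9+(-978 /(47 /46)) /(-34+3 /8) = 3441424 /113787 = 30.24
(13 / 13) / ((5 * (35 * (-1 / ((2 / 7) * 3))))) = -0.00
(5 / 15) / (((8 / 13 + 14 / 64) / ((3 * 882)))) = 366912 / 347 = 1057.38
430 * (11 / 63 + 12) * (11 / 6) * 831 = 502465535 / 63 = 7975643.41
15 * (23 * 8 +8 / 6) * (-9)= -25020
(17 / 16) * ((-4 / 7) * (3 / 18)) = -17 / 168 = -0.10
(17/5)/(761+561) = 17/6610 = 0.00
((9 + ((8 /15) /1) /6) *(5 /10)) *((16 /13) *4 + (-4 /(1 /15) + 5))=-88753 /390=-227.57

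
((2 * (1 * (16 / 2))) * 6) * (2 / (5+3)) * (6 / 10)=72 / 5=14.40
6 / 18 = 1 / 3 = 0.33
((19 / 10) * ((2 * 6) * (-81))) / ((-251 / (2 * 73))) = 1074.23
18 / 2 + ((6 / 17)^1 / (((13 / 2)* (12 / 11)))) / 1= 2000 / 221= 9.05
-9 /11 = -0.82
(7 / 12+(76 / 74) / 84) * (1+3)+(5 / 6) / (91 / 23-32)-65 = -12558689 / 200466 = -62.65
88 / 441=0.20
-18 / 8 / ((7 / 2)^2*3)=-3 / 49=-0.06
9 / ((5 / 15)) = 27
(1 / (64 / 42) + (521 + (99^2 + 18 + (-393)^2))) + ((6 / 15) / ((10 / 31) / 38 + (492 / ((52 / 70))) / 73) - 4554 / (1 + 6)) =933157078566653 / 5685159200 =164139.13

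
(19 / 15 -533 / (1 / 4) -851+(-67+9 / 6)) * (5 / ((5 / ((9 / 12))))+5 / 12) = -3555.11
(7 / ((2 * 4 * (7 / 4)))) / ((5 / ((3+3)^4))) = 648 / 5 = 129.60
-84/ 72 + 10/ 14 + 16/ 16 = 23/ 42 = 0.55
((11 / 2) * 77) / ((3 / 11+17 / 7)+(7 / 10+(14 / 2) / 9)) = 2934855 / 28961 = 101.34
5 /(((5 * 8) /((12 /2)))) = 3 /4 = 0.75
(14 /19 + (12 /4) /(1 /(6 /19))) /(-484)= -8 /2299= -0.00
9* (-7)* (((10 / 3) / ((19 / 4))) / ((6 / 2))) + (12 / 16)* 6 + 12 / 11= -3823 / 418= -9.15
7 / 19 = 0.37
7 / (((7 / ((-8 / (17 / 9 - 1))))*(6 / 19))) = -57 / 2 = -28.50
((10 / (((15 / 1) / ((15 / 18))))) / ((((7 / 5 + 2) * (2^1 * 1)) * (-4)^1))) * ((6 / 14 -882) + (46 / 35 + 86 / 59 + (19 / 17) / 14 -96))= 342175345 / 17187408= 19.91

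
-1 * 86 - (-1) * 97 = 11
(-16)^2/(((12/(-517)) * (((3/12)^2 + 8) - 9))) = 529408/45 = 11764.62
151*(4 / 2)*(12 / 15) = 1208 / 5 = 241.60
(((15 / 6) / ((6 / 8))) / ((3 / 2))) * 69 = 153.33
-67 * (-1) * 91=6097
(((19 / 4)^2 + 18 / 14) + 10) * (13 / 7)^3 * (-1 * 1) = -8328827 / 38416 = -216.81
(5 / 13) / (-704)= -5 / 9152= -0.00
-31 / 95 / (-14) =31 / 1330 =0.02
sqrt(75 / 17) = 5 * sqrt(51) / 17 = 2.10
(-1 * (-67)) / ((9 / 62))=4154 / 9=461.56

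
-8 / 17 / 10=-4 / 85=-0.05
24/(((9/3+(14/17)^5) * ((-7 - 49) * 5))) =-4259571/167908825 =-0.03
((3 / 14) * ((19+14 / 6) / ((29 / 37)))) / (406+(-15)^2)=1184 / 128093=0.01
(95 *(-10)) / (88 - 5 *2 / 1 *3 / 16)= -11.03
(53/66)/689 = 1/858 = 0.00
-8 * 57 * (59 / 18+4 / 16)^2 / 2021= -306451 / 109134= -2.81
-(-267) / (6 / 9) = 801 / 2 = 400.50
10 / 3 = 3.33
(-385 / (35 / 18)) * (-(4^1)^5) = 202752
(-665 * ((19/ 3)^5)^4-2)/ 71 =-24997332349268062205555043467/ 247561692471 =-100974153552437490.54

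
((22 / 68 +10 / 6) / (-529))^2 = 41209 / 2911465764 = 0.00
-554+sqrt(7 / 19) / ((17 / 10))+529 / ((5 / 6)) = 10 * sqrt(133) / 323+404 / 5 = 81.16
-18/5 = -3.60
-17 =-17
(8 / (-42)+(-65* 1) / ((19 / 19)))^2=1874161 / 441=4249.80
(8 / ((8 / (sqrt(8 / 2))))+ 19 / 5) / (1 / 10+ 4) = 58 / 41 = 1.41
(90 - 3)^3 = 658503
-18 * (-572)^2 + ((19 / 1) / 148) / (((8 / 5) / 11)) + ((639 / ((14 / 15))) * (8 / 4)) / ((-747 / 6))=-4051288240663 / 687904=-5889322.12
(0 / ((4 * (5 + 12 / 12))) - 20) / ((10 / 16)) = -32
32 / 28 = 8 / 7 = 1.14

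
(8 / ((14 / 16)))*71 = 649.14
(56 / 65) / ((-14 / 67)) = -268 / 65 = -4.12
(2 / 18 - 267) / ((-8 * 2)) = 1201 / 72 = 16.68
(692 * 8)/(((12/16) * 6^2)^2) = 5536/729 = 7.59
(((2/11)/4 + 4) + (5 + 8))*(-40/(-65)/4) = 375/143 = 2.62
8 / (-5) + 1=-3 / 5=-0.60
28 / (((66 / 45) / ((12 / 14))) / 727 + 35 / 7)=229005 / 40913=5.60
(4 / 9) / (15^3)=4 / 30375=0.00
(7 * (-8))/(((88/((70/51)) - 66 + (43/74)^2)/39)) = 418585440/296701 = 1410.80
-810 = -810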